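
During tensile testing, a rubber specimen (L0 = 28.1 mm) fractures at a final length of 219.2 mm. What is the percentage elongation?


Elongation = (Lf - L0) / L0 * 100
= (219.2 - 28.1) / 28.1 * 100
= 191.1 / 28.1 * 100
= 680.1%

680.1%


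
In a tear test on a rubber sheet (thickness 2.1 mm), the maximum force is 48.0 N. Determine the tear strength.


Tear strength = force / thickness
= 48.0 / 2.1
= 22.86 N/mm

22.86 N/mm


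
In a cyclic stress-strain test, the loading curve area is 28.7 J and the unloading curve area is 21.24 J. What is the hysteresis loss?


Hysteresis loss = loading - unloading
= 28.7 - 21.24
= 7.46 J

7.46 J


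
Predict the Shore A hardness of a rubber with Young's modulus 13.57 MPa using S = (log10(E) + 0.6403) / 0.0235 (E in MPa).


log10(E) = 0.0235*S - 0.6403  =>  S = (log10(E) + 0.6403) / 0.0235
log10(13.57) = 1.132580
S = (1.132580 + 0.6403) / 0.0235 = 1.772880 / 0.0235
S = 75.4

Shore A = 75.4


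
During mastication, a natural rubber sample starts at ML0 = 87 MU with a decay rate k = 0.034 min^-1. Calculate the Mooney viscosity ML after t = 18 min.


ML = ML0 * exp(-k * t)
ML = 87 * exp(-0.034 * 18)
ML = 87 * 0.5423
ML = 47.18 MU

47.18 MU


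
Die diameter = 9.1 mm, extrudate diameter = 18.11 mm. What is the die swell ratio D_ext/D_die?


Die swell ratio = D_extrudate / D_die
= 18.11 / 9.1
= 1.99

Die swell = 1.99


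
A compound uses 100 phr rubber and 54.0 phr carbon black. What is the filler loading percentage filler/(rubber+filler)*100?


Filler % = filler / (rubber + filler) * 100
= 54.0 / (100 + 54.0) * 100
= 54.0 / 154.0 * 100
= 35.06%

35.06%


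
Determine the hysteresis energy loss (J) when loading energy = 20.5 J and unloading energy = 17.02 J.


Hysteresis loss = loading - unloading
= 20.5 - 17.02
= 3.48 J

3.48 J


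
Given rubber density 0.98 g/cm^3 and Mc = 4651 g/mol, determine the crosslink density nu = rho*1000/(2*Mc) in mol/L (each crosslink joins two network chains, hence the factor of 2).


nu = rho * 1000 / (2 * Mc)
nu = 0.98 * 1000 / (2 * 4651)
nu = 980.0 / 9302
nu = 0.1054 mol/L

0.1054 mol/L


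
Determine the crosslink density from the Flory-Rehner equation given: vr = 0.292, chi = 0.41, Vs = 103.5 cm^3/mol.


ln(1 - vr) = ln(1 - 0.292) = -0.3453
Numerator = -((-0.3453) + 0.292 + 0.41 * 0.292^2) = 0.0184
Denominator = 103.5 * (0.292^(1/3) - 0.292/2) = 53.5539
nu = 0.0184 / 53.5539 = 3.4270e-04 mol/cm^3

3.4270e-04 mol/cm^3


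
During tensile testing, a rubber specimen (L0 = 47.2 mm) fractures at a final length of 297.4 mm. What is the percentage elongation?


Elongation = (Lf - L0) / L0 * 100
= (297.4 - 47.2) / 47.2 * 100
= 250.2 / 47.2 * 100
= 530.1%

530.1%


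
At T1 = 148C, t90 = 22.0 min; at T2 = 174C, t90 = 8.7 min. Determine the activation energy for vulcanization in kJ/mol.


T1 = 421.15 K, T2 = 447.15 K
1/T1 - 1/T2 = 1.3806e-04
ln(t1/t2) = ln(22.0/8.7) = 0.9277
Ea = 8.314 * 0.9277 / 1.3806e-04 = 55865.4580 J/mol
Ea = 55.87 kJ/mol

55.87 kJ/mol


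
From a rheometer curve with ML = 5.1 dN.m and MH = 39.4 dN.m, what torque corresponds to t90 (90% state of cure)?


M90 = ML + 0.9 * (MH - ML)
M90 = 5.1 + 0.9 * (39.4 - 5.1)
M90 = 5.1 + 0.9 * 34.3
M90 = 35.97 dN.m

35.97 dN.m


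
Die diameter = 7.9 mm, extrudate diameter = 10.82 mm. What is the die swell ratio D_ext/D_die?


Die swell ratio = D_extrudate / D_die
= 10.82 / 7.9
= 1.37

Die swell = 1.37


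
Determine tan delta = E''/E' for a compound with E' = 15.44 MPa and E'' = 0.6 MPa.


tan delta = E'' / E'
= 0.6 / 15.44
= 0.0389

tan delta = 0.0389


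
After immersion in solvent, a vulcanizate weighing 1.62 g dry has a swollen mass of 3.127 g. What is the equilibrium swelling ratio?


Q = W_swollen / W_dry
Q = 3.127 / 1.62
Q = 1.93

Q = 1.93


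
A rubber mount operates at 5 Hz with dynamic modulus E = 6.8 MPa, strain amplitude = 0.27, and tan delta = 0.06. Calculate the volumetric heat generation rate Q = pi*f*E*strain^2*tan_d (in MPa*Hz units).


Q = pi * f * E * strain^2 * tan_d
= pi * 5 * 6.8 * 0.27^2 * 0.06
= pi * 5 * 6.8 * 0.0729 * 0.06
= 0.4672

Q = 0.4672


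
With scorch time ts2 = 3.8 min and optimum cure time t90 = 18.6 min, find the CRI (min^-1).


CRI = 100 / (t90 - ts2)
= 100 / (18.6 - 3.8)
= 100 / 14.8
= 6.76 min^-1

6.76 min^-1


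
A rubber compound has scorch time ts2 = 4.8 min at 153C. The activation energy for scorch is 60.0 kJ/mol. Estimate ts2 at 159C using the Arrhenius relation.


Convert temperatures: T1 = 153 + 273.15 = 426.15 K, T2 = 159 + 273.15 = 432.15 K
ts2_new = 4.8 * exp(60000 / 8.314 * (1/432.15 - 1/426.15))
1/T2 - 1/T1 = -3.2580e-05
ts2_new = 3.79 min

3.79 min


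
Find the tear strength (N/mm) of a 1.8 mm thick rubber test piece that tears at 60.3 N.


Tear strength = force / thickness
= 60.3 / 1.8
= 33.5 N/mm

33.5 N/mm


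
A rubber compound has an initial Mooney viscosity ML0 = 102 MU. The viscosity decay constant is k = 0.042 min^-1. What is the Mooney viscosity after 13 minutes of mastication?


ML = ML0 * exp(-k * t)
ML = 102 * exp(-0.042 * 13)
ML = 102 * 0.5793
ML = 59.08 MU

59.08 MU


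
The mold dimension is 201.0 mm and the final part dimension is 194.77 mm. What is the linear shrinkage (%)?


Shrinkage = (mold - part) / mold * 100
= (201.0 - 194.77) / 201.0 * 100
= 6.23 / 201.0 * 100
= 3.1%

3.1%


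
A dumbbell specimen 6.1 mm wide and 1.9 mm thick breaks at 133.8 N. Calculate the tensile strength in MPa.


Area = width * thickness = 6.1 * 1.9 = 11.59 mm^2
TS = force / area = 133.8 / 11.59 = 11.54 MPa

11.54 MPa


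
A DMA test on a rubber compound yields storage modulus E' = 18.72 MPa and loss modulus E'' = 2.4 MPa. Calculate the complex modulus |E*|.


|E*| = sqrt(E'^2 + E''^2)
= sqrt(18.72^2 + 2.4^2)
= sqrt(350.4384 + 5.7600)
= 18.873 MPa

18.873 MPa


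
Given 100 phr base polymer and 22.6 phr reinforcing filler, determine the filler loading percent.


Filler % = filler / (rubber + filler) * 100
= 22.6 / (100 + 22.6) * 100
= 22.6 / 122.6 * 100
= 18.43%

18.43%


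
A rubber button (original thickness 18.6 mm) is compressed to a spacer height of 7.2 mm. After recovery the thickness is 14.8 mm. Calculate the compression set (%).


CS = (t0 - recovered) / (t0 - ts) * 100
= (18.6 - 14.8) / (18.6 - 7.2) * 100
= 3.8 / 11.4 * 100
= 33.3%

33.3%


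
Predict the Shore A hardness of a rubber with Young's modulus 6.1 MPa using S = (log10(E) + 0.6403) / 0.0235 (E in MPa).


log10(E) = 0.0235*S - 0.6403  =>  S = (log10(E) + 0.6403) / 0.0235
log10(6.1) = 0.785330
S = (0.785330 + 0.6403) / 0.0235 = 1.425630 / 0.0235
S = 60.7

Shore A = 60.7


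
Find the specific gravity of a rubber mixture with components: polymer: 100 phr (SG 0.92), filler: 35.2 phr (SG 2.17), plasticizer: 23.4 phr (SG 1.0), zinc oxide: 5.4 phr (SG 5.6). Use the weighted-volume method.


Sum of weights = 164.0
Volume contributions:
  polymer: 100/0.92 = 108.6957
  filler: 35.2/2.17 = 16.2212
  plasticizer: 23.4/1.0 = 23.4000
  zinc oxide: 5.4/5.6 = 0.9643
Sum of volumes = 149.2811
SG = 164.0 / 149.2811 = 1.099

SG = 1.099


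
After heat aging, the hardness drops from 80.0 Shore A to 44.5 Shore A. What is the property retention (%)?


Retention = aged / original * 100
= 44.5 / 80.0 * 100
= 55.6%

55.6%


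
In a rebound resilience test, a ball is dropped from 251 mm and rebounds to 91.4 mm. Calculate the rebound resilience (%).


Resilience = h_rebound / h_drop * 100
= 91.4 / 251 * 100
= 36.4%

36.4%


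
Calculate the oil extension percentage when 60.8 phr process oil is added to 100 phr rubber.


Oil % = oil / (100 + oil) * 100
= 60.8 / (100 + 60.8) * 100
= 60.8 / 160.8 * 100
= 37.81%

37.81%


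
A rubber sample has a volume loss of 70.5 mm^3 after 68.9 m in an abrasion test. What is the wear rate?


Rate = volume_loss / distance
= 70.5 / 68.9
= 1.023 mm^3/m

1.023 mm^3/m


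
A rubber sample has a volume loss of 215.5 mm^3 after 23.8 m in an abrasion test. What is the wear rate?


Rate = volume_loss / distance
= 215.5 / 23.8
= 9.055 mm^3/m

9.055 mm^3/m


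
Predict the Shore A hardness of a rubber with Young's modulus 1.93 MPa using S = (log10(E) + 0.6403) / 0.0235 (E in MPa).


log10(E) = 0.0235*S - 0.6403  =>  S = (log10(E) + 0.6403) / 0.0235
log10(1.93) = 0.285557
S = (0.285557 + 0.6403) / 0.0235 = 0.925857 / 0.0235
S = 39.4

Shore A = 39.4


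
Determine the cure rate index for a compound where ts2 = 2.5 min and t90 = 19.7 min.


CRI = 100 / (t90 - ts2)
= 100 / (19.7 - 2.5)
= 100 / 17.2
= 5.81 min^-1

5.81 min^-1


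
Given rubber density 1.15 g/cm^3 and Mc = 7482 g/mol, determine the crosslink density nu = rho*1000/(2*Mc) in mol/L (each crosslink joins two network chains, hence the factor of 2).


nu = rho * 1000 / (2 * Mc)
nu = 1.15 * 1000 / (2 * 7482)
nu = 1150.0 / 14964
nu = 0.0769 mol/L

0.0769 mol/L


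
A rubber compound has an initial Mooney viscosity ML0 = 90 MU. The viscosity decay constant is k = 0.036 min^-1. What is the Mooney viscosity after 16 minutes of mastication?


ML = ML0 * exp(-k * t)
ML = 90 * exp(-0.036 * 16)
ML = 90 * 0.5621
ML = 50.59 MU

50.59 MU


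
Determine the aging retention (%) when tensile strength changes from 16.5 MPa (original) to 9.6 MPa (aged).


Retention = aged / original * 100
= 9.6 / 16.5 * 100
= 58.2%

58.2%


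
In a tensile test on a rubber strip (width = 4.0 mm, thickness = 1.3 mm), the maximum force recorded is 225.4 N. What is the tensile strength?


Area = width * thickness = 4.0 * 1.3 = 5.2 mm^2
TS = force / area = 225.4 / 5.2 = 43.35 MPa

43.35 MPa


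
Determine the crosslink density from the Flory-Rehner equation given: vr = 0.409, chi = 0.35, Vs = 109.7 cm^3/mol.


ln(1 - vr) = ln(1 - 0.409) = -0.5259
Numerator = -((-0.5259) + 0.409 + 0.35 * 0.409^2) = 0.0584
Denominator = 109.7 * (0.409^(1/3) - 0.409/2) = 58.9957
nu = 0.0584 / 58.9957 = 9.8975e-04 mol/cm^3

9.8975e-04 mol/cm^3


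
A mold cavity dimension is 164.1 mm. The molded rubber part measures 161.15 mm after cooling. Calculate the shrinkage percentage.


Shrinkage = (mold - part) / mold * 100
= (164.1 - 161.15) / 164.1 * 100
= 2.95 / 164.1 * 100
= 1.8%

1.8%


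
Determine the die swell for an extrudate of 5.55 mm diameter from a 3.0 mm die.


Die swell ratio = D_extrudate / D_die
= 5.55 / 3.0
= 1.85

Die swell = 1.85


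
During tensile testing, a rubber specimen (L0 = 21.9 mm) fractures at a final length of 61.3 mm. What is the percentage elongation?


Elongation = (Lf - L0) / L0 * 100
= (61.3 - 21.9) / 21.9 * 100
= 39.4 / 21.9 * 100
= 179.9%

179.9%


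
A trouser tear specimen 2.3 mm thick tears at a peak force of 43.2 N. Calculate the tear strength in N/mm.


Tear strength = force / thickness
= 43.2 / 2.3
= 18.78 N/mm

18.78 N/mm


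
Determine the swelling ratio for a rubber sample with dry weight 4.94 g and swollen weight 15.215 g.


Q = W_swollen / W_dry
Q = 15.215 / 4.94
Q = 3.08

Q = 3.08


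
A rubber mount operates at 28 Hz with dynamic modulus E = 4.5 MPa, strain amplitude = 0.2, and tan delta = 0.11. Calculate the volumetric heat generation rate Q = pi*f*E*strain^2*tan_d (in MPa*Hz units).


Q = pi * f * E * strain^2 * tan_d
= pi * 28 * 4.5 * 0.2^2 * 0.11
= pi * 28 * 4.5 * 0.0400 * 0.11
= 1.7417

Q = 1.7417


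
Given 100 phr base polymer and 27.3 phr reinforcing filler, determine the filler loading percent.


Filler % = filler / (rubber + filler) * 100
= 27.3 / (100 + 27.3) * 100
= 27.3 / 127.3 * 100
= 21.45%

21.45%


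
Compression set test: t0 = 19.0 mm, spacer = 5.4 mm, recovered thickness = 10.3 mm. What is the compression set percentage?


CS = (t0 - recovered) / (t0 - ts) * 100
= (19.0 - 10.3) / (19.0 - 5.4) * 100
= 8.7 / 13.6 * 100
= 64.0%

64.0%


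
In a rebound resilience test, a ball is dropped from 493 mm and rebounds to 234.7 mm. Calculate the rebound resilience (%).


Resilience = h_rebound / h_drop * 100
= 234.7 / 493 * 100
= 47.6%

47.6%


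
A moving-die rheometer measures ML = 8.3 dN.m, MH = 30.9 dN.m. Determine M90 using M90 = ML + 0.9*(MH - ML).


M90 = ML + 0.9 * (MH - ML)
M90 = 8.3 + 0.9 * (30.9 - 8.3)
M90 = 8.3 + 0.9 * 22.6
M90 = 28.64 dN.m

28.64 dN.m


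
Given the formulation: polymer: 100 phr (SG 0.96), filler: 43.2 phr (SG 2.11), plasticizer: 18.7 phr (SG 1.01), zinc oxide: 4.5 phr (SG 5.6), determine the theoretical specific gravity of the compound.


Sum of weights = 166.4
Volume contributions:
  polymer: 100/0.96 = 104.1667
  filler: 43.2/2.11 = 20.4739
  plasticizer: 18.7/1.01 = 18.5149
  zinc oxide: 4.5/5.6 = 0.8036
Sum of volumes = 143.9590
SG = 166.4 / 143.9590 = 1.156

SG = 1.156


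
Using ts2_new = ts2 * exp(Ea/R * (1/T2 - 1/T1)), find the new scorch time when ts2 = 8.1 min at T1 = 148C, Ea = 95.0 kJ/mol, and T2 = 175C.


Convert temperatures: T1 = 148 + 273.15 = 421.15 K, T2 = 175 + 273.15 = 448.15 K
ts2_new = 8.1 * exp(95000 / 8.314 * (1/448.15 - 1/421.15))
1/T2 - 1/T1 = -1.4306e-04
ts2_new = 1.58 min

1.58 min


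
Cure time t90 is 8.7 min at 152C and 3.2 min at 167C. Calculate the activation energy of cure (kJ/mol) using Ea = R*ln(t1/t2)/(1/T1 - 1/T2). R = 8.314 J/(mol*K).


T1 = 425.15 K, T2 = 440.15 K
1/T1 - 1/T2 = 8.0158e-05
ln(t1/t2) = ln(8.7/3.2) = 1.0002
Ea = 8.314 * 1.0002 / 8.0158e-05 = 103737.6574 J/mol
Ea = 103.74 kJ/mol

103.74 kJ/mol


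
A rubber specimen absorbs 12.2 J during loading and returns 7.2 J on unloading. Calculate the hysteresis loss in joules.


Hysteresis loss = loading - unloading
= 12.2 - 7.2
= 5.0 J

5.0 J


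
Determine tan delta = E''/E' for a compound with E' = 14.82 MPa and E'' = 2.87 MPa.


tan delta = E'' / E'
= 2.87 / 14.82
= 0.1937

tan delta = 0.1937


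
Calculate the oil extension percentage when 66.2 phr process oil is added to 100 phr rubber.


Oil % = oil / (100 + oil) * 100
= 66.2 / (100 + 66.2) * 100
= 66.2 / 166.2 * 100
= 39.83%

39.83%


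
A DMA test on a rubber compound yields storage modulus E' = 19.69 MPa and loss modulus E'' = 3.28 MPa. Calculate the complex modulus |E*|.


|E*| = sqrt(E'^2 + E''^2)
= sqrt(19.69^2 + 3.28^2)
= sqrt(387.6961 + 10.7584)
= 19.961 MPa

19.961 MPa


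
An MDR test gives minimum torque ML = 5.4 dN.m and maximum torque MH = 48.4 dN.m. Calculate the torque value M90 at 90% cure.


M90 = ML + 0.9 * (MH - ML)
M90 = 5.4 + 0.9 * (48.4 - 5.4)
M90 = 5.4 + 0.9 * 43.0
M90 = 44.1 dN.m

44.1 dN.m


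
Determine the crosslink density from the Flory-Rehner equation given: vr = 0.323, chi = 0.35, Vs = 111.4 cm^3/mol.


ln(1 - vr) = ln(1 - 0.323) = -0.3901
Numerator = -((-0.3901) + 0.323 + 0.35 * 0.323^2) = 0.0306
Denominator = 111.4 * (0.323^(1/3) - 0.323/2) = 58.4428
nu = 0.0306 / 58.4428 = 5.2306e-04 mol/cm^3

5.2306e-04 mol/cm^3


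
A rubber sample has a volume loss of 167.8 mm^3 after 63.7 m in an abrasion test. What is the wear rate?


Rate = volume_loss / distance
= 167.8 / 63.7
= 2.634 mm^3/m

2.634 mm^3/m


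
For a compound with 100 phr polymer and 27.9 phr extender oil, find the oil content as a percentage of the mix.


Oil % = oil / (100 + oil) * 100
= 27.9 / (100 + 27.9) * 100
= 27.9 / 127.9 * 100
= 21.81%

21.81%


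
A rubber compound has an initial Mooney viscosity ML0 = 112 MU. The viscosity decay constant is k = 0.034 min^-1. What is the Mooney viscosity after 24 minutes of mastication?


ML = ML0 * exp(-k * t)
ML = 112 * exp(-0.034 * 24)
ML = 112 * 0.4422
ML = 49.53 MU

49.53 MU


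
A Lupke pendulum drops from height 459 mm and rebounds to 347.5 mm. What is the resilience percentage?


Resilience = h_rebound / h_drop * 100
= 347.5 / 459 * 100
= 75.7%

75.7%


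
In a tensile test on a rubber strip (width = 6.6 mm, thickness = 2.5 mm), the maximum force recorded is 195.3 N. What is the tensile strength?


Area = width * thickness = 6.6 * 2.5 = 16.5 mm^2
TS = force / area = 195.3 / 16.5 = 11.84 MPa

11.84 MPa


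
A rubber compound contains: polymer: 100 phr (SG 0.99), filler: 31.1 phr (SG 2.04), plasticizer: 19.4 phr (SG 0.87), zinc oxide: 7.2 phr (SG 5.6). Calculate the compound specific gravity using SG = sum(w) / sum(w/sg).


Sum of weights = 157.7
Volume contributions:
  polymer: 100/0.99 = 101.0101
  filler: 31.1/2.04 = 15.2451
  plasticizer: 19.4/0.87 = 22.2989
  zinc oxide: 7.2/5.6 = 1.2857
Sum of volumes = 139.8398
SG = 157.7 / 139.8398 = 1.128

SG = 1.128


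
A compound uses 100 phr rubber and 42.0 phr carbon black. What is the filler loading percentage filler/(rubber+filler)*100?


Filler % = filler / (rubber + filler) * 100
= 42.0 / (100 + 42.0) * 100
= 42.0 / 142.0 * 100
= 29.58%

29.58%


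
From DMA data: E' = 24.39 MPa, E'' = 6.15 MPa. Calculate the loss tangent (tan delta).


tan delta = E'' / E'
= 6.15 / 24.39
= 0.2522

tan delta = 0.2522


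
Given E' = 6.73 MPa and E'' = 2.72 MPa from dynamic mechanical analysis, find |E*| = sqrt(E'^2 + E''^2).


|E*| = sqrt(E'^2 + E''^2)
= sqrt(6.73^2 + 2.72^2)
= sqrt(45.2929 + 7.3984)
= 7.259 MPa

7.259 MPa


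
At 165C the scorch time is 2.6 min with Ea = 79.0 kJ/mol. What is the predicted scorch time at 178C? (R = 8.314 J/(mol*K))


Convert temperatures: T1 = 165 + 273.15 = 438.15 K, T2 = 178 + 273.15 = 451.15 K
ts2_new = 2.6 * exp(79000 / 8.314 * (1/451.15 - 1/438.15))
1/T2 - 1/T1 = -6.5766e-05
ts2_new = 1.39 min

1.39 min


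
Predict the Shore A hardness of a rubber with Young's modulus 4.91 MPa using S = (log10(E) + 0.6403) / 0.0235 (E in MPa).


log10(E) = 0.0235*S - 0.6403  =>  S = (log10(E) + 0.6403) / 0.0235
log10(4.91) = 0.691081
S = (0.691081 + 0.6403) / 0.0235 = 1.331381 / 0.0235
S = 56.7

Shore A = 56.7


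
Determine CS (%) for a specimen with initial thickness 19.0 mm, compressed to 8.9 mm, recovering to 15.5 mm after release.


CS = (t0 - recovered) / (t0 - ts) * 100
= (19.0 - 15.5) / (19.0 - 8.9) * 100
= 3.5 / 10.1 * 100
= 34.7%

34.7%


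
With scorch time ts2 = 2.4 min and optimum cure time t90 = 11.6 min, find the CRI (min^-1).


CRI = 100 / (t90 - ts2)
= 100 / (11.6 - 2.4)
= 100 / 9.2
= 10.87 min^-1

10.87 min^-1


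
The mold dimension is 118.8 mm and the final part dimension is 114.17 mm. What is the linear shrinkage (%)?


Shrinkage = (mold - part) / mold * 100
= (118.8 - 114.17) / 118.8 * 100
= 4.63 / 118.8 * 100
= 3.9%

3.9%


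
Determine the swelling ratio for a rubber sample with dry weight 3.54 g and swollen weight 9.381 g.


Q = W_swollen / W_dry
Q = 9.381 / 3.54
Q = 2.65

Q = 2.65


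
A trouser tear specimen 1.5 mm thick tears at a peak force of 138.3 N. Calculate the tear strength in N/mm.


Tear strength = force / thickness
= 138.3 / 1.5
= 92.2 N/mm

92.2 N/mm


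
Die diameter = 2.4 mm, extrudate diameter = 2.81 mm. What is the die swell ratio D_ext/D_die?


Die swell ratio = D_extrudate / D_die
= 2.81 / 2.4
= 1.171

Die swell = 1.171


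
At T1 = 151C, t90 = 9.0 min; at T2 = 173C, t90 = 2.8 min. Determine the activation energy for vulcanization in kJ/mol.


T1 = 424.15 K, T2 = 446.15 K
1/T1 - 1/T2 = 1.1626e-04
ln(t1/t2) = ln(9.0/2.8) = 1.1676
Ea = 8.314 * 1.1676 / 1.1626e-04 = 83499.4690 J/mol
Ea = 83.5 kJ/mol

83.5 kJ/mol


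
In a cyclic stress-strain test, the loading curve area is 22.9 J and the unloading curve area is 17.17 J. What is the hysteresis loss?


Hysteresis loss = loading - unloading
= 22.9 - 17.17
= 5.73 J

5.73 J


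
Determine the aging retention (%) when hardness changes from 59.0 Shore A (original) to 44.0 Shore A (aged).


Retention = aged / original * 100
= 44.0 / 59.0 * 100
= 74.6%

74.6%


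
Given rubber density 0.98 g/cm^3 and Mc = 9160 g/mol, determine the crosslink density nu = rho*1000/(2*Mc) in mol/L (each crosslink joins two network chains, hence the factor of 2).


nu = rho * 1000 / (2 * Mc)
nu = 0.98 * 1000 / (2 * 9160)
nu = 980.0 / 18320
nu = 0.0535 mol/L

0.0535 mol/L


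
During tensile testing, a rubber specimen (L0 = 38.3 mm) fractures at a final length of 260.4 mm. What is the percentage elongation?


Elongation = (Lf - L0) / L0 * 100
= (260.4 - 38.3) / 38.3 * 100
= 222.1 / 38.3 * 100
= 579.9%

579.9%


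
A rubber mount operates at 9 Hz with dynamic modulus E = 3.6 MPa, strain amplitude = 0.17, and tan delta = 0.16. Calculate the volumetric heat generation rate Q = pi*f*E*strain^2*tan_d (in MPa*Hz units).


Q = pi * f * E * strain^2 * tan_d
= pi * 9 * 3.6 * 0.17^2 * 0.16
= pi * 9 * 3.6 * 0.0289 * 0.16
= 0.4707

Q = 0.4707


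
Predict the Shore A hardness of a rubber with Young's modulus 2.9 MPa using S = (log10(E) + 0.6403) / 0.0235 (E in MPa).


log10(E) = 0.0235*S - 0.6403  =>  S = (log10(E) + 0.6403) / 0.0235
log10(2.9) = 0.462398
S = (0.462398 + 0.6403) / 0.0235 = 1.102698 / 0.0235
S = 46.9

Shore A = 46.9


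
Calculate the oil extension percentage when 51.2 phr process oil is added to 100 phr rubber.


Oil % = oil / (100 + oil) * 100
= 51.2 / (100 + 51.2) * 100
= 51.2 / 151.2 * 100
= 33.86%

33.86%


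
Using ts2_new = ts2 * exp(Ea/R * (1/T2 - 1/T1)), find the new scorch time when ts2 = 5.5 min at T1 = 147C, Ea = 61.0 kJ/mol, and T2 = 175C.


Convert temperatures: T1 = 147 + 273.15 = 420.15 K, T2 = 175 + 273.15 = 448.15 K
ts2_new = 5.5 * exp(61000 / 8.314 * (1/448.15 - 1/420.15))
1/T2 - 1/T1 = -1.4871e-04
ts2_new = 1.85 min

1.85 min


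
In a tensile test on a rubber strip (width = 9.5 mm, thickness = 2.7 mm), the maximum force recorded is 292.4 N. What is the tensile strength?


Area = width * thickness = 9.5 * 2.7 = 25.65 mm^2
TS = force / area = 292.4 / 25.65 = 11.4 MPa

11.4 MPa


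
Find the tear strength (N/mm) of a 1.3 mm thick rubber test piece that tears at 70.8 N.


Tear strength = force / thickness
= 70.8 / 1.3
= 54.46 N/mm

54.46 N/mm


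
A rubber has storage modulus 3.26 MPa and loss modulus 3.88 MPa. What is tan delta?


tan delta = E'' / E'
= 3.88 / 3.26
= 1.1902

tan delta = 1.1902


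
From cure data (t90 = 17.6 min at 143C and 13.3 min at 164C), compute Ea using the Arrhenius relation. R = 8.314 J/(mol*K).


T1 = 416.15 K, T2 = 437.15 K
1/T1 - 1/T2 = 1.1544e-04
ln(t1/t2) = ln(17.6/13.3) = 0.2801
Ea = 8.314 * 0.2801 / 1.1544e-04 = 20176.1489 J/mol
Ea = 20.18 kJ/mol

20.18 kJ/mol


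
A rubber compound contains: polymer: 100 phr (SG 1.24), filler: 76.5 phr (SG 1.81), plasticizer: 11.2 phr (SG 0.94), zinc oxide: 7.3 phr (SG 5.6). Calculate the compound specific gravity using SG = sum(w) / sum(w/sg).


Sum of weights = 195.0
Volume contributions:
  polymer: 100/1.24 = 80.6452
  filler: 76.5/1.81 = 42.2652
  plasticizer: 11.2/0.94 = 11.9149
  zinc oxide: 7.3/5.6 = 1.3036
Sum of volumes = 136.1288
SG = 195.0 / 136.1288 = 1.432

SG = 1.432


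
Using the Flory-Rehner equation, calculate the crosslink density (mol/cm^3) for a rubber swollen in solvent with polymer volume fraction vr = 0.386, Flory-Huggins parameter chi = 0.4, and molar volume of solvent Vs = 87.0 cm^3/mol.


ln(1 - vr) = ln(1 - 0.386) = -0.4878
Numerator = -((-0.4878) + 0.386 + 0.4 * 0.386^2) = 0.0422
Denominator = 87.0 * (0.386^(1/3) - 0.386/2) = 46.5544
nu = 0.0422 / 46.5544 = 9.0565e-04 mol/cm^3

9.0565e-04 mol/cm^3


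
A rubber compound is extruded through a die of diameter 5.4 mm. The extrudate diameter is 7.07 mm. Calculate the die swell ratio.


Die swell ratio = D_extrudate / D_die
= 7.07 / 5.4
= 1.309

Die swell = 1.309


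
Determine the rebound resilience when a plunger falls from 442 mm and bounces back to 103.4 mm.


Resilience = h_rebound / h_drop * 100
= 103.4 / 442 * 100
= 23.4%

23.4%


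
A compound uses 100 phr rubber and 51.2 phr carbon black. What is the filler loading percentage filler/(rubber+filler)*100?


Filler % = filler / (rubber + filler) * 100
= 51.2 / (100 + 51.2) * 100
= 51.2 / 151.2 * 100
= 33.86%

33.86%


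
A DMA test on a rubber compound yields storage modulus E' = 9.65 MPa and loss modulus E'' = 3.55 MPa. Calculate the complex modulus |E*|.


|E*| = sqrt(E'^2 + E''^2)
= sqrt(9.65^2 + 3.55^2)
= sqrt(93.1225 + 12.6025)
= 10.282 MPa

10.282 MPa


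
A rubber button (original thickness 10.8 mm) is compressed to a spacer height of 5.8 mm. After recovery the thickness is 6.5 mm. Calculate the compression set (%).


CS = (t0 - recovered) / (t0 - ts) * 100
= (10.8 - 6.5) / (10.8 - 5.8) * 100
= 4.3 / 5.0 * 100
= 86.0%

86.0%


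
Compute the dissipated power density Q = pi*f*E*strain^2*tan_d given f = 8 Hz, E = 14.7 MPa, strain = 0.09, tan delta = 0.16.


Q = pi * f * E * strain^2 * tan_d
= pi * 8 * 14.7 * 0.09^2 * 0.16
= pi * 8 * 14.7 * 0.0081 * 0.16
= 0.4788

Q = 0.4788


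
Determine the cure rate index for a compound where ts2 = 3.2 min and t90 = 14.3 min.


CRI = 100 / (t90 - ts2)
= 100 / (14.3 - 3.2)
= 100 / 11.1
= 9.01 min^-1

9.01 min^-1


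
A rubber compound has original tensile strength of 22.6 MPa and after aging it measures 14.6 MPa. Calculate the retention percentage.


Retention = aged / original * 100
= 14.6 / 22.6 * 100
= 64.6%

64.6%


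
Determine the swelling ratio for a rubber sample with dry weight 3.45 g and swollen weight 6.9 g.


Q = W_swollen / W_dry
Q = 6.9 / 3.45
Q = 2.0

Q = 2.0


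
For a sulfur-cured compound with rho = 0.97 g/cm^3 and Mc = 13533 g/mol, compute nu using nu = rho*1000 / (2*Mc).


nu = rho * 1000 / (2 * Mc)
nu = 0.97 * 1000 / (2 * 13533)
nu = 970.0 / 27066
nu = 0.0358 mol/L

0.0358 mol/L


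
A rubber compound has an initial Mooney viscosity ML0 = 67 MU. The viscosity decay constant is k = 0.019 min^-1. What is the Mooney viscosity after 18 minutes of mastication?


ML = ML0 * exp(-k * t)
ML = 67 * exp(-0.019 * 18)
ML = 67 * 0.7103
ML = 47.59 MU

47.59 MU


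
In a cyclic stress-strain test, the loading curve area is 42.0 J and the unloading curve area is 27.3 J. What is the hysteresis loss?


Hysteresis loss = loading - unloading
= 42.0 - 27.3
= 14.7 J

14.7 J


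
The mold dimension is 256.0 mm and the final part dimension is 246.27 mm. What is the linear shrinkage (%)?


Shrinkage = (mold - part) / mold * 100
= (256.0 - 246.27) / 256.0 * 100
= 9.73 / 256.0 * 100
= 3.8%

3.8%


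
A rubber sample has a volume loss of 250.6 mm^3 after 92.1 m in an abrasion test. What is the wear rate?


Rate = volume_loss / distance
= 250.6 / 92.1
= 2.721 mm^3/m

2.721 mm^3/m


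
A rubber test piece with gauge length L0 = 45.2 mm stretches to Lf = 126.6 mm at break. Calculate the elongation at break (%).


Elongation = (Lf - L0) / L0 * 100
= (126.6 - 45.2) / 45.2 * 100
= 81.4 / 45.2 * 100
= 180.1%

180.1%


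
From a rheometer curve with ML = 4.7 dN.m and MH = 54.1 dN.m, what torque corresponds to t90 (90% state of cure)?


M90 = ML + 0.9 * (MH - ML)
M90 = 4.7 + 0.9 * (54.1 - 4.7)
M90 = 4.7 + 0.9 * 49.4
M90 = 49.16 dN.m

49.16 dN.m


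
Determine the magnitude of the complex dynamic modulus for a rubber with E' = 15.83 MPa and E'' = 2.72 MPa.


|E*| = sqrt(E'^2 + E''^2)
= sqrt(15.83^2 + 2.72^2)
= sqrt(250.5889 + 7.3984)
= 16.062 MPa

16.062 MPa


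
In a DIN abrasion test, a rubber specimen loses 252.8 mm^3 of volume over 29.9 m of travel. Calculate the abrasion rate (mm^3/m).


Rate = volume_loss / distance
= 252.8 / 29.9
= 8.455 mm^3/m

8.455 mm^3/m


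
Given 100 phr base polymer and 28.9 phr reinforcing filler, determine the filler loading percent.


Filler % = filler / (rubber + filler) * 100
= 28.9 / (100 + 28.9) * 100
= 28.9 / 128.9 * 100
= 22.42%

22.42%


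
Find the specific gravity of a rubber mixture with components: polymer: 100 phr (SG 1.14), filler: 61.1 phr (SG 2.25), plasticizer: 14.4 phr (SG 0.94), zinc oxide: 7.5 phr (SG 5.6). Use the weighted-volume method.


Sum of weights = 183.0
Volume contributions:
  polymer: 100/1.14 = 87.7193
  filler: 61.1/2.25 = 27.1556
  plasticizer: 14.4/0.94 = 15.3191
  zinc oxide: 7.5/5.6 = 1.3393
Sum of volumes = 131.5333
SG = 183.0 / 131.5333 = 1.391

SG = 1.391


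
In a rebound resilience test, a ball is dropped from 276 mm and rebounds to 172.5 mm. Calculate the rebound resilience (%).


Resilience = h_rebound / h_drop * 100
= 172.5 / 276 * 100
= 62.5%

62.5%


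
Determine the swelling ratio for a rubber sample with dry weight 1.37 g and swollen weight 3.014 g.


Q = W_swollen / W_dry
Q = 3.014 / 1.37
Q = 2.2

Q = 2.2


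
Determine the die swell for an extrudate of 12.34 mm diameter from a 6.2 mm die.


Die swell ratio = D_extrudate / D_die
= 12.34 / 6.2
= 1.99

Die swell = 1.99


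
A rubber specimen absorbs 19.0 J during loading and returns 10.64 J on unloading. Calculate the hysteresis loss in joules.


Hysteresis loss = loading - unloading
= 19.0 - 10.64
= 8.36 J

8.36 J


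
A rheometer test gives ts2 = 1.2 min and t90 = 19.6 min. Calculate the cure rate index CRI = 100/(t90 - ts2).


CRI = 100 / (t90 - ts2)
= 100 / (19.6 - 1.2)
= 100 / 18.4
= 5.43 min^-1

5.43 min^-1


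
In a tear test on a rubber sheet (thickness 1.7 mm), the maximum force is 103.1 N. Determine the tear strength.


Tear strength = force / thickness
= 103.1 / 1.7
= 60.65 N/mm

60.65 N/mm


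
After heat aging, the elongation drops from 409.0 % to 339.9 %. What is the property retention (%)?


Retention = aged / original * 100
= 339.9 / 409.0 * 100
= 83.1%

83.1%


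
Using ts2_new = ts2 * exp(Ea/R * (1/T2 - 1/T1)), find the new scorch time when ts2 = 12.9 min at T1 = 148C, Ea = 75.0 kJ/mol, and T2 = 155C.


Convert temperatures: T1 = 148 + 273.15 = 421.15 K, T2 = 155 + 273.15 = 428.15 K
ts2_new = 12.9 * exp(75000 / 8.314 * (1/428.15 - 1/421.15))
1/T2 - 1/T1 = -3.8821e-05
ts2_new = 9.09 min

9.09 min


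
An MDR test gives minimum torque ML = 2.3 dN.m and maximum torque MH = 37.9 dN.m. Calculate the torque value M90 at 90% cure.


M90 = ML + 0.9 * (MH - ML)
M90 = 2.3 + 0.9 * (37.9 - 2.3)
M90 = 2.3 + 0.9 * 35.6
M90 = 34.34 dN.m

34.34 dN.m


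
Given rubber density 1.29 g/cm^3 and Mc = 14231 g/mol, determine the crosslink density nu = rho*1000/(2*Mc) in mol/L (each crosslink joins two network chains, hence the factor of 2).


nu = rho * 1000 / (2 * Mc)
nu = 1.29 * 1000 / (2 * 14231)
nu = 1290.0 / 28462
nu = 0.0453 mol/L

0.0453 mol/L


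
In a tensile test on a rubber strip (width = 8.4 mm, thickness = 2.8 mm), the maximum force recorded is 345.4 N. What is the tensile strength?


Area = width * thickness = 8.4 * 2.8 = 23.52 mm^2
TS = force / area = 345.4 / 23.52 = 14.69 MPa

14.69 MPa


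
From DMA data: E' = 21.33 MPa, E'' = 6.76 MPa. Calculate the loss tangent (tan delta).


tan delta = E'' / E'
= 6.76 / 21.33
= 0.3169

tan delta = 0.3169


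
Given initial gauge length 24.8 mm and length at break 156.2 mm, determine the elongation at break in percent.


Elongation = (Lf - L0) / L0 * 100
= (156.2 - 24.8) / 24.8 * 100
= 131.4 / 24.8 * 100
= 529.8%

529.8%


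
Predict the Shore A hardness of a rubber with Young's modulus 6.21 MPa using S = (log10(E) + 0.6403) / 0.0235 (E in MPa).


log10(E) = 0.0235*S - 0.6403  =>  S = (log10(E) + 0.6403) / 0.0235
log10(6.21) = 0.793092
S = (0.793092 + 0.6403) / 0.0235 = 1.433392 / 0.0235
S = 61.0

Shore A = 61.0


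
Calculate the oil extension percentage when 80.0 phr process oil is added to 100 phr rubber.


Oil % = oil / (100 + oil) * 100
= 80.0 / (100 + 80.0) * 100
= 80.0 / 180.0 * 100
= 44.44%

44.44%


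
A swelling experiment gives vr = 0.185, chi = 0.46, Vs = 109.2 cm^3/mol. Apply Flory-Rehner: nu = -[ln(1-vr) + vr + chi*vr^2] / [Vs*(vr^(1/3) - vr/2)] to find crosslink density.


ln(1 - vr) = ln(1 - 0.185) = -0.2046
Numerator = -((-0.2046) + 0.185 + 0.46 * 0.185^2) = 0.0038
Denominator = 109.2 * (0.185^(1/3) - 0.185/2) = 52.1214
nu = 0.0038 / 52.1214 = 7.3361e-05 mol/cm^3

7.3361e-05 mol/cm^3


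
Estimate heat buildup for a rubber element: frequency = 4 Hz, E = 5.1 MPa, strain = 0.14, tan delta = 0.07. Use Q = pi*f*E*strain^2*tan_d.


Q = pi * f * E * strain^2 * tan_d
= pi * 4 * 5.1 * 0.14^2 * 0.07
= pi * 4 * 5.1 * 0.0196 * 0.07
= 0.0879

Q = 0.0879


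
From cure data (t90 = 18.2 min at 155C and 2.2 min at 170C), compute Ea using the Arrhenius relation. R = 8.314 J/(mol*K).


T1 = 428.15 K, T2 = 443.15 K
1/T1 - 1/T2 = 7.9058e-05
ln(t1/t2) = ln(18.2/2.2) = 2.1130
Ea = 8.314 * 2.1130 / 7.9058e-05 = 222206.9350 J/mol
Ea = 222.21 kJ/mol

222.21 kJ/mol


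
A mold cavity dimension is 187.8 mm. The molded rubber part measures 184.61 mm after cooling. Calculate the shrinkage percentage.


Shrinkage = (mold - part) / mold * 100
= (187.8 - 184.61) / 187.8 * 100
= 3.19 / 187.8 * 100
= 1.7%

1.7%


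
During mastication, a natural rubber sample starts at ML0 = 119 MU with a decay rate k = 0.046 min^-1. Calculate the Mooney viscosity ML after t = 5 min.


ML = ML0 * exp(-k * t)
ML = 119 * exp(-0.046 * 5)
ML = 119 * 0.7945
ML = 94.55 MU

94.55 MU


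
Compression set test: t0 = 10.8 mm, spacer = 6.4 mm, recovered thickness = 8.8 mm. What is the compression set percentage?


CS = (t0 - recovered) / (t0 - ts) * 100
= (10.8 - 8.8) / (10.8 - 6.4) * 100
= 2.0 / 4.4 * 100
= 45.5%

45.5%


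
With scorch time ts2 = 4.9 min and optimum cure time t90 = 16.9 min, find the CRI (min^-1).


CRI = 100 / (t90 - ts2)
= 100 / (16.9 - 4.9)
= 100 / 12.0
= 8.33 min^-1

8.33 min^-1


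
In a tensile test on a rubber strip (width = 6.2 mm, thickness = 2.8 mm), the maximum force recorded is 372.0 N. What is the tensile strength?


Area = width * thickness = 6.2 * 2.8 = 17.36 mm^2
TS = force / area = 372.0 / 17.36 = 21.43 MPa

21.43 MPa


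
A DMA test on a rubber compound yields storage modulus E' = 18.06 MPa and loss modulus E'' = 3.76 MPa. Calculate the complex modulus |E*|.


|E*| = sqrt(E'^2 + E''^2)
= sqrt(18.06^2 + 3.76^2)
= sqrt(326.1636 + 14.1376)
= 18.447 MPa

18.447 MPa


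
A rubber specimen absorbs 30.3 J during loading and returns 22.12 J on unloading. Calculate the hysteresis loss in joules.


Hysteresis loss = loading - unloading
= 30.3 - 22.12
= 8.18 J

8.18 J


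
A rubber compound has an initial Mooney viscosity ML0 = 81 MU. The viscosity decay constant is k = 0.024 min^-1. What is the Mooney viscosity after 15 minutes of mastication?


ML = ML0 * exp(-k * t)
ML = 81 * exp(-0.024 * 15)
ML = 81 * 0.6977
ML = 56.51 MU

56.51 MU


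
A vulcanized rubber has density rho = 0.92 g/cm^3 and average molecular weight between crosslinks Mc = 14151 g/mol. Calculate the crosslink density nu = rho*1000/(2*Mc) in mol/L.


nu = rho * 1000 / (2 * Mc)
nu = 0.92 * 1000 / (2 * 14151)
nu = 920.0 / 28302
nu = 0.0325 mol/L

0.0325 mol/L


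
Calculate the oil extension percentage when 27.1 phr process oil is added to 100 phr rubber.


Oil % = oil / (100 + oil) * 100
= 27.1 / (100 + 27.1) * 100
= 27.1 / 127.1 * 100
= 21.32%

21.32%


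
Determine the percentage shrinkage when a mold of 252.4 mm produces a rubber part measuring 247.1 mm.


Shrinkage = (mold - part) / mold * 100
= (252.4 - 247.1) / 252.4 * 100
= 5.3 / 252.4 * 100
= 2.1%

2.1%


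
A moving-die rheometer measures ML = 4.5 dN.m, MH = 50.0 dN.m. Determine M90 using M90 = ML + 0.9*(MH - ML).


M90 = ML + 0.9 * (MH - ML)
M90 = 4.5 + 0.9 * (50.0 - 4.5)
M90 = 4.5 + 0.9 * 45.5
M90 = 45.45 dN.m

45.45 dN.m


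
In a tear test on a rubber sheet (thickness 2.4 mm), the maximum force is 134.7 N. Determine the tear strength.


Tear strength = force / thickness
= 134.7 / 2.4
= 56.12 N/mm

56.12 N/mm


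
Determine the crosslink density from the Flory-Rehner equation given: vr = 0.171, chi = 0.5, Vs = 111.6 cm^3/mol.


ln(1 - vr) = ln(1 - 0.171) = -0.1875
Numerator = -((-0.1875) + 0.171 + 0.5 * 0.171^2) = 0.0019
Denominator = 111.6 * (0.171^(1/3) - 0.171/2) = 52.4018
nu = 0.0019 / 52.4018 = 3.6537e-05 mol/cm^3

3.6537e-05 mol/cm^3


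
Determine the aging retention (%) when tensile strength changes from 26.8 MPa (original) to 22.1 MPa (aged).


Retention = aged / original * 100
= 22.1 / 26.8 * 100
= 82.5%

82.5%


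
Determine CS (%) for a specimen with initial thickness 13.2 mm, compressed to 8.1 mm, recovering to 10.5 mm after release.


CS = (t0 - recovered) / (t0 - ts) * 100
= (13.2 - 10.5) / (13.2 - 8.1) * 100
= 2.7 / 5.1 * 100
= 52.9%

52.9%


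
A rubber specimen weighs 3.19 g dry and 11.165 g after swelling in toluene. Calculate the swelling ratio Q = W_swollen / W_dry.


Q = W_swollen / W_dry
Q = 11.165 / 3.19
Q = 3.5

Q = 3.5


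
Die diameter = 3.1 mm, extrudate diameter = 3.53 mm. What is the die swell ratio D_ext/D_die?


Die swell ratio = D_extrudate / D_die
= 3.53 / 3.1
= 1.139

Die swell = 1.139


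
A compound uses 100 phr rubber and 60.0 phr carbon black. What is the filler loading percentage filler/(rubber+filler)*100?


Filler % = filler / (rubber + filler) * 100
= 60.0 / (100 + 60.0) * 100
= 60.0 / 160.0 * 100
= 37.5%

37.5%


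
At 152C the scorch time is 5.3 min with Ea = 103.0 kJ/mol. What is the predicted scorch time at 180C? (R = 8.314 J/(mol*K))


Convert temperatures: T1 = 152 + 273.15 = 425.15 K, T2 = 180 + 273.15 = 453.15 K
ts2_new = 5.3 * exp(103000 / 8.314 * (1/453.15 - 1/425.15))
1/T2 - 1/T1 = -1.4534e-04
ts2_new = 0.88 min

0.88 min


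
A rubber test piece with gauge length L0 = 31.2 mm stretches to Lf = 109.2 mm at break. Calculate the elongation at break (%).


Elongation = (Lf - L0) / L0 * 100
= (109.2 - 31.2) / 31.2 * 100
= 78.0 / 31.2 * 100
= 250.0%

250.0%


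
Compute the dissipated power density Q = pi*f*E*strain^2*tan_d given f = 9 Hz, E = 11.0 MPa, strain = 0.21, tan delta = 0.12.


Q = pi * f * E * strain^2 * tan_d
= pi * 9 * 11.0 * 0.21^2 * 0.12
= pi * 9 * 11.0 * 0.0441 * 0.12
= 1.6459

Q = 1.6459


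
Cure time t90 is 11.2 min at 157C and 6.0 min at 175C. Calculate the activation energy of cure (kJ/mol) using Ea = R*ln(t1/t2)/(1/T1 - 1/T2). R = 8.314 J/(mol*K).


T1 = 430.15 K, T2 = 448.15 K
1/T1 - 1/T2 = 9.3375e-05
ln(t1/t2) = ln(11.2/6.0) = 0.6242
Ea = 8.314 * 0.6242 / 9.3375e-05 = 55574.1484 J/mol
Ea = 55.57 kJ/mol

55.57 kJ/mol


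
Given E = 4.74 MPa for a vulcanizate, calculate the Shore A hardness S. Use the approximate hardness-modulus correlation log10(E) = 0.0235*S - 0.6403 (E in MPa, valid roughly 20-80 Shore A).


log10(E) = 0.0235*S - 0.6403  =>  S = (log10(E) + 0.6403) / 0.0235
log10(4.74) = 0.675778
S = (0.675778 + 0.6403) / 0.0235 = 1.316078 / 0.0235
S = 56.0

Shore A = 56.0


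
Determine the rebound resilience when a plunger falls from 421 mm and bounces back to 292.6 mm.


Resilience = h_rebound / h_drop * 100
= 292.6 / 421 * 100
= 69.5%

69.5%


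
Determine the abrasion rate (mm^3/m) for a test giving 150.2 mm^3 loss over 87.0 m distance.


Rate = volume_loss / distance
= 150.2 / 87.0
= 1.726 mm^3/m

1.726 mm^3/m


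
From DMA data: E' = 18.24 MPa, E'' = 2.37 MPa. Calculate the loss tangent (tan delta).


tan delta = E'' / E'
= 2.37 / 18.24
= 0.1299

tan delta = 0.1299


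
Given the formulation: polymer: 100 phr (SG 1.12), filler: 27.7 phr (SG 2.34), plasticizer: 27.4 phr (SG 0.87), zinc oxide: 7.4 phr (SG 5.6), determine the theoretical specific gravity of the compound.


Sum of weights = 162.5
Volume contributions:
  polymer: 100/1.12 = 89.2857
  filler: 27.7/2.34 = 11.8376
  plasticizer: 27.4/0.87 = 31.4943
  zinc oxide: 7.4/5.6 = 1.3214
Sum of volumes = 133.9390
SG = 162.5 / 133.9390 = 1.213

SG = 1.213


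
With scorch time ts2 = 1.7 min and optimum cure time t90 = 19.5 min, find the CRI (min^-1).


CRI = 100 / (t90 - ts2)
= 100 / (19.5 - 1.7)
= 100 / 17.8
= 5.62 min^-1

5.62 min^-1


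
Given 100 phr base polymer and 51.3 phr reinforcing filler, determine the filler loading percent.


Filler % = filler / (rubber + filler) * 100
= 51.3 / (100 + 51.3) * 100
= 51.3 / 151.3 * 100
= 33.91%

33.91%


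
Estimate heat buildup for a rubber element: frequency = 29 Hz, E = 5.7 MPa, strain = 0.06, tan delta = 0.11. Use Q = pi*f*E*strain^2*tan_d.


Q = pi * f * E * strain^2 * tan_d
= pi * 29 * 5.7 * 0.06^2 * 0.11
= pi * 29 * 5.7 * 0.0036 * 0.11
= 0.2056

Q = 0.2056
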